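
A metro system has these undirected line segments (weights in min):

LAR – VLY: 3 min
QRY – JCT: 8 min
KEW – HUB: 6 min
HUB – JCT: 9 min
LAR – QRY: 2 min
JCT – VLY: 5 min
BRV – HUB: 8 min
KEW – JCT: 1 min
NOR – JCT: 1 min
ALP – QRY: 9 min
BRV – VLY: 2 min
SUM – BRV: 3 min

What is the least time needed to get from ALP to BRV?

Compare a few routes:
ALP - QRY - LAR - VLY - BRV: 9+2+3+2 = 16
ALP - QRY - JCT - KEW - HUB - BRV: 9+8+1+6+8 = 32
ALP - QRY - JCT - VLY - BRV: 9+8+5+2 = 24
The minimum is 16 min via ALP - QRY - LAR - VLY - BRV.

16 min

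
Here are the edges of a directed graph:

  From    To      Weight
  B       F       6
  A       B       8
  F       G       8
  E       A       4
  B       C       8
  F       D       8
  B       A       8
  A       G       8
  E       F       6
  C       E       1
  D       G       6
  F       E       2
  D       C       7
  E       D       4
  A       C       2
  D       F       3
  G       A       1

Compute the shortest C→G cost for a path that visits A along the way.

13

Shortest C→A: C–E–A = 5
Shortest A→G: A–G = 8
Total via A: 5 + 8 = 13.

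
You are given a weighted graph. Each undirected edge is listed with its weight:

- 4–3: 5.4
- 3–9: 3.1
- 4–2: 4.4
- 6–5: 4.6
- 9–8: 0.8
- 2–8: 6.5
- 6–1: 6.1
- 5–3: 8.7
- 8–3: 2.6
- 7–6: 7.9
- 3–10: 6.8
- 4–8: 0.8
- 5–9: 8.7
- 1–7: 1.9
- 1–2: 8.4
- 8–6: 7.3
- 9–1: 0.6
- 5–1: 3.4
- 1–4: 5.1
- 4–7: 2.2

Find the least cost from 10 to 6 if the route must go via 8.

16.7

Best 10 to 8: 10–3–8 costing 9.4
Best 8 to 6: 8–6 costing 7.3
Total via 8: 9.4 + 7.3 = 16.7.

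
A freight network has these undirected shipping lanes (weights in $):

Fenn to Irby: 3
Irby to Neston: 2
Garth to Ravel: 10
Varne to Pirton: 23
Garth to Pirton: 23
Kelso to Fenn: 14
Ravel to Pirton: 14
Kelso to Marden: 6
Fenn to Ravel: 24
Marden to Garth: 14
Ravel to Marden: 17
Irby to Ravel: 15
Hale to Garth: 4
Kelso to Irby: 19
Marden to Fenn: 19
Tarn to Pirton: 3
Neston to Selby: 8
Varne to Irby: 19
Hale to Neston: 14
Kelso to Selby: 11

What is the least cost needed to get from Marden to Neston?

$24

Candidate routes:
Marden → Fenn → Irby → Neston: 19+3+2 = 24
Marden → Kelso → Selby → Neston: 6+11+8 = 25
Cheapest is Marden → Fenn → Irby → Neston at $24.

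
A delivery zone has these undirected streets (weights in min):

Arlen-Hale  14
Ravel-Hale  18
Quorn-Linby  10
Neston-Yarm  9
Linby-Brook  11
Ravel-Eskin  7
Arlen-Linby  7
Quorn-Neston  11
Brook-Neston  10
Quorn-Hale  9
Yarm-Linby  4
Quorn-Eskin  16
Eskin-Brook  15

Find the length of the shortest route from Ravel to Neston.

32 min

Settle nodes by increasing distance from Ravel:
Ravel: 0
Eskin: 7  (via Ravel)
Hale: 18  (via Ravel)
Brook: 22  (via Eskin)
Quorn: 23  (via Eskin)
Arlen: 32  (via Hale)
Neston: 32  (via Brook)
Shortest route: Ravel–Eskin–Brook–Neston = 32 min.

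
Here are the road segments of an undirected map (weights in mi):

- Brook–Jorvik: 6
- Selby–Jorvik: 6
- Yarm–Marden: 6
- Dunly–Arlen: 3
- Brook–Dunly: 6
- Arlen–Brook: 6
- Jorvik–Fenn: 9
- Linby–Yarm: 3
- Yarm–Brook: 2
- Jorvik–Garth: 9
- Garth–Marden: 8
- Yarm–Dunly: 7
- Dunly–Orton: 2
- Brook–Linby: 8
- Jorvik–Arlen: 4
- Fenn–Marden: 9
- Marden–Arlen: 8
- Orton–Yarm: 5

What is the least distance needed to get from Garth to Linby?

Compare a few routes:
Garth–Marden–Yarm–Linby: 8+6+3 = 17
Garth–Jorvik–Brook–Yarm–Linby: 9+6+2+3 = 20
The minimum is 17 mi via Garth–Marden–Yarm–Linby.

17 mi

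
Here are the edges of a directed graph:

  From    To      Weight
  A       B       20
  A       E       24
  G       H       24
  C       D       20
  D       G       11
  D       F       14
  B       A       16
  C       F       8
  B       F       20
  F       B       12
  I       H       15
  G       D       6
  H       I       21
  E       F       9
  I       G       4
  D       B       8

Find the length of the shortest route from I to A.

34

Shortest distances from I:
I: 0
G: 4  (via I)
D: 10  (via G)
H: 15  (via I)
B: 18  (via D)
F: 24  (via D)
A: 34  (via B)
Shortest route: I → G → D → B → A = 34.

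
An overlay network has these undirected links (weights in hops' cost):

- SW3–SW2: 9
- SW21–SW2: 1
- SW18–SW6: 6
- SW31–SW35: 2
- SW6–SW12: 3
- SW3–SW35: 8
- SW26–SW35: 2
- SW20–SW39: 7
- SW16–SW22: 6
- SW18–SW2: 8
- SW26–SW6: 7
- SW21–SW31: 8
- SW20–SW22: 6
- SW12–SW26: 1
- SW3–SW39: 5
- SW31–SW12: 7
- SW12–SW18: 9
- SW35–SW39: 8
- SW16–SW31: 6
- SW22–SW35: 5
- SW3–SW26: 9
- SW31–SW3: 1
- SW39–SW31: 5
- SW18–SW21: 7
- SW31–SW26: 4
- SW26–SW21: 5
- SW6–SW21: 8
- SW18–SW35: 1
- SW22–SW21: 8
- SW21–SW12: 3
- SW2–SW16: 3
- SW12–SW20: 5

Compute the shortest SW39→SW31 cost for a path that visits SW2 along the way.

23 hops' cost

Best SW39 to SW2: SW39 → SW3 → SW2 costing 14
Best SW2 to SW31: SW2 → SW21 → SW31 costing 9
Total via SW2: 14 + 9 = 23 hops' cost.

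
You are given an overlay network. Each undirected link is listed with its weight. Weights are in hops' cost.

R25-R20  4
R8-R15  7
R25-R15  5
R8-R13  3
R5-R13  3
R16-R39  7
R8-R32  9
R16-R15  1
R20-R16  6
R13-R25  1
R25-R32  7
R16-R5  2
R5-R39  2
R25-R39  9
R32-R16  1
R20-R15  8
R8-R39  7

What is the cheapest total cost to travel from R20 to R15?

7 hops' cost

Compare a few routes:
R20 → R16 → R15: 6+1 = 7
R20 → R15: 8 = 8
Cheapest is R20 → R16 → R15 at 7 hops' cost.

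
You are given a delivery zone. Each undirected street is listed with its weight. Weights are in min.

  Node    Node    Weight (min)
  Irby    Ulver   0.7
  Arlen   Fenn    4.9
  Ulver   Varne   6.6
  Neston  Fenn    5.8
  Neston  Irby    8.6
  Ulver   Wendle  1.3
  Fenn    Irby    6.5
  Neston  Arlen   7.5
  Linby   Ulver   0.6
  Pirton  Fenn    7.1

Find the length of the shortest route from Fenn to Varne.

13.8 min

Compare a few routes:
Fenn - Irby - Ulver - Varne: 6.5+0.7+6.6 = 13.8
Fenn - Neston - Irby - Ulver - Varne: 5.8+8.6+0.7+6.6 = 21.7
The minimum is 13.8 min via Fenn - Irby - Ulver - Varne.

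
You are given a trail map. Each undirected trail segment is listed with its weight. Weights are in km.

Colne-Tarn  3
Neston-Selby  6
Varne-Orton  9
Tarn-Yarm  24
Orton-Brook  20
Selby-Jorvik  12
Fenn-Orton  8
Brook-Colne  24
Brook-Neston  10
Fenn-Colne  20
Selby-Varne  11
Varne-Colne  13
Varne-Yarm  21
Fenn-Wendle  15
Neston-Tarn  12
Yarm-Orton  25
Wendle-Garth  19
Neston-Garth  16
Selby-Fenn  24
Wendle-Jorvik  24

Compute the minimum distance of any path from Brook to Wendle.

Shortest distances from Brook:
Brook: 0
Neston: 10  (via Brook)
Selby: 16  (via Neston)
Orton: 20  (via Brook)
Tarn: 22  (via Neston)
Colne: 24  (via Brook)
Garth: 26  (via Neston)
Varne: 27  (via Selby)
Fenn: 28  (via Orton)
Jorvik: 28  (via Selby)
Wendle: 43  (via Fenn)
Shortest route: Brook → Orton → Fenn → Wendle = 43 km.

43 km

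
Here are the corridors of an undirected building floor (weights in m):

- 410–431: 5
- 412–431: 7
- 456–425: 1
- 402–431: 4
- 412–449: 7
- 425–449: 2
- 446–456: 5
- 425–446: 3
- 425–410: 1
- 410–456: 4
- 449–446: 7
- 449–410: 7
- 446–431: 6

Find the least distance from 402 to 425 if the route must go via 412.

Shortest 402→412: 402 → 431 → 412 = 11
Best 412 to 425: 412 → 449 → 425 costing 9
Total via 412: 11 + 9 = 20 m.

20 m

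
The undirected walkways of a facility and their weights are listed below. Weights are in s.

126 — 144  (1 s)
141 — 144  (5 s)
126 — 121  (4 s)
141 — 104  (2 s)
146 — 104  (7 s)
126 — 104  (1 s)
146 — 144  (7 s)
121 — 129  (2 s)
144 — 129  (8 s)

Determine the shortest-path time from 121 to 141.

7 s

Compare a few routes:
121 → 126 → 104 → 141: 4+1+2 = 7
121 → 126 → 144 → 141: 4+1+5 = 10
121 → 129 → 144 → 126 → 104 → 141: 2+8+1+1+2 = 14
The minimum is 7 s via 121 → 126 → 104 → 141.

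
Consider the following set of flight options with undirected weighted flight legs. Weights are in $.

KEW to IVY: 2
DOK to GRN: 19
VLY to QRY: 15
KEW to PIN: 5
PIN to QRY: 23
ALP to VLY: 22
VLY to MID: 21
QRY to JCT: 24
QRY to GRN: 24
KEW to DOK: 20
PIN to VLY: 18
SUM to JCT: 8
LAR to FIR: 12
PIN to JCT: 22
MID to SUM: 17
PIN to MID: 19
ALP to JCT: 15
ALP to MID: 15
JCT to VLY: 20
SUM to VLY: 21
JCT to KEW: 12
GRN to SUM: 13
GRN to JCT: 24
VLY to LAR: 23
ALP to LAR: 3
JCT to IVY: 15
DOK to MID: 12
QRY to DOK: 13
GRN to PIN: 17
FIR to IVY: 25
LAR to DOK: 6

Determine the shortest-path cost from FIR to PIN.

$32

Enumerating some paths:
FIR–LAR–DOK–KEW–PIN: 12+6+20+5 = 43
FIR–IVY–KEW–PIN: 25+2+5 = 32
Cheapest is FIR–IVY–KEW–PIN at $32.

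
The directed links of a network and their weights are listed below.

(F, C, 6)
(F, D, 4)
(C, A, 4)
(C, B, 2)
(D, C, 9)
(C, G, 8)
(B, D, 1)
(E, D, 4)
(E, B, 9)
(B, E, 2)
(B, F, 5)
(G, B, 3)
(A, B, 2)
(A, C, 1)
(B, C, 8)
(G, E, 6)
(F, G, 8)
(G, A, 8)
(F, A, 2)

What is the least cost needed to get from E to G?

Compare a few routes:
E → B → F → G: 9+5+8 = 22
E → D → C → G: 4+9+8 = 21
Cheapest is E → D → C → G at 21.

21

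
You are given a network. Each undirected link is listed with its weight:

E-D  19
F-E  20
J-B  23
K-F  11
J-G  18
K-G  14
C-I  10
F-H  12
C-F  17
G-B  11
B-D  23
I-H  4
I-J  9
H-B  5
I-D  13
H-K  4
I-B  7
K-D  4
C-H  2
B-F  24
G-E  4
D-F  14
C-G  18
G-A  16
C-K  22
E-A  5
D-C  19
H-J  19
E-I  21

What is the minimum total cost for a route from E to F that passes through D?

Best E to D: E → D costing 19
Best D to F: D → F costing 14
Total via D: 19 + 14 = 33.

33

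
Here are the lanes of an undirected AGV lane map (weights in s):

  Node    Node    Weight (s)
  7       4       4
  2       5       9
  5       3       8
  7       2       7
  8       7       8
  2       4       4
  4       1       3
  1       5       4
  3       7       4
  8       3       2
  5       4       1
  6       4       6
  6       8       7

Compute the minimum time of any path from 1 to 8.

Settle nodes by increasing distance from 1:
1: 0
4: 3  (via 1)
5: 4  (via 1)
2: 7  (via 4)
7: 7  (via 4)
6: 9  (via 4)
3: 11  (via 7)
8: 13  (via 3)
Shortest route: 1 → 4 → 7 → 3 → 8 = 13 s.

13 s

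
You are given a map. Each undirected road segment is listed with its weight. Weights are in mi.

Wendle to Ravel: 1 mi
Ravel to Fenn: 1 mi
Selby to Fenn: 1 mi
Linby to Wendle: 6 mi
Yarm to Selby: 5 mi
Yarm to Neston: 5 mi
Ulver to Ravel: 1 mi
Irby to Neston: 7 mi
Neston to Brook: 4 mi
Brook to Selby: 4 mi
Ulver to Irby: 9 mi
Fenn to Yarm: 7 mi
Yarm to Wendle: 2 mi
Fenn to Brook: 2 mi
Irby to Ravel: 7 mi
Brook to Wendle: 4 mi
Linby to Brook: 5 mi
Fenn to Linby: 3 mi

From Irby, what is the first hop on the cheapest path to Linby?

Ravel

Compare a few routes:
Irby → Ulver → Ravel → Fenn → Linby: 9+1+1+3 = 14
Irby → Ravel → Wendle → Linby: 7+1+6 = 14
Irby → Ravel → Fenn → Linby: 7+1+3 = 11
Cheapest is Irby → Ravel → Fenn → Linby at 11 mi.
So from Irby the first move is to Ravel.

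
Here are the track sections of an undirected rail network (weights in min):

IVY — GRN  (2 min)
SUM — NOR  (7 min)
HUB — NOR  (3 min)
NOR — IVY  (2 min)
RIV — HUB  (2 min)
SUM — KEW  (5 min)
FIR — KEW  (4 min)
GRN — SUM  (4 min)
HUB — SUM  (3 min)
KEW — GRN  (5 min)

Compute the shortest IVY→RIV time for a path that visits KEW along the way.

Shortest IVY→KEW: IVY–GRN–KEW = 7
Best KEW to RIV: KEW–SUM–HUB–RIV costing 10
Total via KEW: 7 + 10 = 17 min.

17 min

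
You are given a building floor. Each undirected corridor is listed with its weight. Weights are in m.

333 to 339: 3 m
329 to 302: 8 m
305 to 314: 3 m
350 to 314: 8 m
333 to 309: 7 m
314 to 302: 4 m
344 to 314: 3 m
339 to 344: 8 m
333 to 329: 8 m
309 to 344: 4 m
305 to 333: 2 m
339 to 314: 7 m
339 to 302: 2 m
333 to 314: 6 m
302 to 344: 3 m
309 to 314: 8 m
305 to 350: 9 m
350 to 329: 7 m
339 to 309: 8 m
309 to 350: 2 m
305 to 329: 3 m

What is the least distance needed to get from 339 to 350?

10 m

Compare a few routes:
339–309–350: 8+2 = 10
339–302–344–309–350: 2+3+4+2 = 11
Cheapest is 339–309–350 at 10 m.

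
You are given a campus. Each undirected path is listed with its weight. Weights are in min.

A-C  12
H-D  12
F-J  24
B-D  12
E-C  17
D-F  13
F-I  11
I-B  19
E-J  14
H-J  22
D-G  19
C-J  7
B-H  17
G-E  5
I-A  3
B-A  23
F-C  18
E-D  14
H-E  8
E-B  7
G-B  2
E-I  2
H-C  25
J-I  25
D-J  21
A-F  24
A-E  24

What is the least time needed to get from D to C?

Candidate routes:
D - E - C: 14+17 = 31
D - J - C: 21+7 = 28
Cheapest is D - J - C at 28 min.

28 min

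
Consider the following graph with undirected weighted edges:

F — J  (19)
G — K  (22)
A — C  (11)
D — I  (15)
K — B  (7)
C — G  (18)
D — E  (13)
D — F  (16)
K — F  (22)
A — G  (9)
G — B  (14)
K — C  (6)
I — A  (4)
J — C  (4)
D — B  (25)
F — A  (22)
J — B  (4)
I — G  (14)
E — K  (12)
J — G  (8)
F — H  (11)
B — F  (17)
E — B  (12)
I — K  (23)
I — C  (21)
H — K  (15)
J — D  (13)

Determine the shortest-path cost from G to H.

33

Enumerating some paths:
G - J - C - K - H: 8+4+6+15 = 33
G - J - B - K - H: 8+4+7+15 = 34
The minimum is 33 via G - J - C - K - H.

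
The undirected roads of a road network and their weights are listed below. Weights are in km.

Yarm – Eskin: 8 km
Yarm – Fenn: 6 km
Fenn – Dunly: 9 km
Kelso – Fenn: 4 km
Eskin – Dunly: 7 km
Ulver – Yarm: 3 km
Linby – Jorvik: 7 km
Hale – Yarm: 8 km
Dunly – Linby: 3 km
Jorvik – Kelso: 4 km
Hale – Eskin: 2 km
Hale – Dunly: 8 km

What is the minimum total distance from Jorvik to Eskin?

Compare a few routes:
Jorvik → Linby → Dunly → Hale → Eskin: 7+3+8+2 = 20
Jorvik → Linby → Dunly → Eskin: 7+3+7 = 17
The minimum is 17 km via Jorvik → Linby → Dunly → Eskin.

17 km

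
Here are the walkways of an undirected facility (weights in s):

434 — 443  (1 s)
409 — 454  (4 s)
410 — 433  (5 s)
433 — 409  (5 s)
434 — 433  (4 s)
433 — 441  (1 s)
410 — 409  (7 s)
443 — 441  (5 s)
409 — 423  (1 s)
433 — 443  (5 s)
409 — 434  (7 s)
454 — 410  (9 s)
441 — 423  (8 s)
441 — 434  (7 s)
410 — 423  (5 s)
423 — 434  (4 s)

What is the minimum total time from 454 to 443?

10 s

Shortest distances from 454:
454: 0
409: 4  (via 454)
423: 5  (via 409)
433: 9  (via 409)
434: 9  (via 423)
410: 9  (via 454)
441: 10  (via 433)
443: 10  (via 434)
Shortest route: 454 → 409 → 423 → 434 → 443 = 10 s.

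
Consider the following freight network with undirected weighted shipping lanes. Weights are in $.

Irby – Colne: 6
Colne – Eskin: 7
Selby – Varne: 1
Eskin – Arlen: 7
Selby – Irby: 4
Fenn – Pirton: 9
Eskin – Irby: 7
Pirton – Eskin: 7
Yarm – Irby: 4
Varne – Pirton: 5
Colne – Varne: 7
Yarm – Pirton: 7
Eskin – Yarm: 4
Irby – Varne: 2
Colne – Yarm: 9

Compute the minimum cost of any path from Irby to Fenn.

Candidate routes:
Irby–Yarm–Pirton–Fenn: 4+7+9 = 20
Irby–Selby–Varne–Pirton–Fenn: 4+1+5+9 = 19
Irby–Varne–Pirton–Fenn: 2+5+9 = 16
Cheapest is Irby–Varne–Pirton–Fenn at $16.

$16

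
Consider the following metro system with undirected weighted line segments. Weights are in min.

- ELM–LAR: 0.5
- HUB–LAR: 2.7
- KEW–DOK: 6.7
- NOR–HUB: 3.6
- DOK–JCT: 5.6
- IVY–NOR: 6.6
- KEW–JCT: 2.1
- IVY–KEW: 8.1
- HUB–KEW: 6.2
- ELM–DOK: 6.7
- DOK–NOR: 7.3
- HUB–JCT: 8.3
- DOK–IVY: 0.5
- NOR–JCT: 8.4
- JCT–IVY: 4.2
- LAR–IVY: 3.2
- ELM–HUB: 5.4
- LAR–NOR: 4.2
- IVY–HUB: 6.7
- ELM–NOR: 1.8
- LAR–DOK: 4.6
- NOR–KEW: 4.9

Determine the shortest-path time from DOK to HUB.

6.4 min

Candidate routes:
DOK–IVY–LAR–ELM–NOR–HUB: 0.5+3.2+0.5+1.8+3.6 = 9.6
DOK–LAR–HUB: 4.6+2.7 = 7.3
DOK–IVY–LAR–HUB: 0.5+3.2+2.7 = 6.4
DOK–IVY–HUB: 0.5+6.7 = 7.2
The minimum is 6.4 min via DOK–IVY–LAR–HUB.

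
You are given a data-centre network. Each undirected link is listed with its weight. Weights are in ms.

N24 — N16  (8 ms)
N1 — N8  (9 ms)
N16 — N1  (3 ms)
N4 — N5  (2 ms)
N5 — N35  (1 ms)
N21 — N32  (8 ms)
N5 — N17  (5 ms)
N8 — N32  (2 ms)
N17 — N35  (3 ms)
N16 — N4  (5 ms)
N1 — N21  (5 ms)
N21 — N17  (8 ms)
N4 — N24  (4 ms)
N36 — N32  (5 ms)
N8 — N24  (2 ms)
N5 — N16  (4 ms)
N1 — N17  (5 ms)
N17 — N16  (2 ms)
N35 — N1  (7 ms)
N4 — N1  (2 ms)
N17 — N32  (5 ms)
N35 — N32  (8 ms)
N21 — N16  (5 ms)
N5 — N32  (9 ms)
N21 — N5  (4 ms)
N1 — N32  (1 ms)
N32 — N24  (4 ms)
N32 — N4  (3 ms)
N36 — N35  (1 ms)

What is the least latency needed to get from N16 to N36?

Enumerating some paths:
N16 - N17 - N35 - N36: 2+3+1 = 6
N16 - N17 - N5 - N35 - N36: 2+5+1+1 = 9
Cheapest is N16 - N17 - N35 - N36 at 6 ms.

6 ms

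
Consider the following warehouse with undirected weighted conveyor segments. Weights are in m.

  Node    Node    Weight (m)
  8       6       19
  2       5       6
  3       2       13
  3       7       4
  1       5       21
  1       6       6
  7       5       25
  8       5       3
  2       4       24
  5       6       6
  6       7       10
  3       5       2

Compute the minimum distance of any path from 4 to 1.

42 m

Running Dijkstra from 4:
4: 0
2: 24  (via 4)
5: 30  (via 2)
3: 32  (via 5)
8: 33  (via 5)
6: 36  (via 5)
7: 36  (via 3)
1: 42  (via 6)
Shortest route: 4 → 2 → 5 → 6 → 1 = 42 m.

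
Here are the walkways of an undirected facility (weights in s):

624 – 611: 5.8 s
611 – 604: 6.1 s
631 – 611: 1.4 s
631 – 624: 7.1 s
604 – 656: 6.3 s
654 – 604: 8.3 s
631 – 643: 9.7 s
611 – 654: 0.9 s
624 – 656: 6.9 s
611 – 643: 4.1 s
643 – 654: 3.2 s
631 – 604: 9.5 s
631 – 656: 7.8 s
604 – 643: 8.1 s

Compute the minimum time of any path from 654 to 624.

6.7 s

Shortest distances from 654:
654: 0
611: 0.9  (via 654)
631: 2.3  (via 611)
643: 3.2  (via 654)
624: 6.7  (via 611)
Shortest route: 654–611–624 = 6.7 s.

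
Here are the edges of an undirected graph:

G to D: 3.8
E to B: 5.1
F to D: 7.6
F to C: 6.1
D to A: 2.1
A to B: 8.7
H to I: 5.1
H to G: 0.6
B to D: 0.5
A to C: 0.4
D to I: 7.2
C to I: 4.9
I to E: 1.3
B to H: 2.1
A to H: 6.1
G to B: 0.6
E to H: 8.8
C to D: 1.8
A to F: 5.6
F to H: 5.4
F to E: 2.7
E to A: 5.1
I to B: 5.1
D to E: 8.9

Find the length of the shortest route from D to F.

7.1

Candidate routes:
D → B → G → H → F: 0.5+0.6+0.6+5.4 = 7.1
D → F: 7.6 = 7.6
Cheapest is D → B → G → H → F at 7.1.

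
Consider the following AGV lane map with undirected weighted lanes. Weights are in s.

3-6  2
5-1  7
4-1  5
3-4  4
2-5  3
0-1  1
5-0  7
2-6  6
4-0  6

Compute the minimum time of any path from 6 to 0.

12 s

Shortest distances from 6:
6: 0
3: 2  (via 6)
2: 6  (via 6)
4: 6  (via 3)
5: 9  (via 2)
1: 11  (via 4)
0: 12  (via 4)
Shortest route: 6 → 3 → 4 → 0 = 12 s.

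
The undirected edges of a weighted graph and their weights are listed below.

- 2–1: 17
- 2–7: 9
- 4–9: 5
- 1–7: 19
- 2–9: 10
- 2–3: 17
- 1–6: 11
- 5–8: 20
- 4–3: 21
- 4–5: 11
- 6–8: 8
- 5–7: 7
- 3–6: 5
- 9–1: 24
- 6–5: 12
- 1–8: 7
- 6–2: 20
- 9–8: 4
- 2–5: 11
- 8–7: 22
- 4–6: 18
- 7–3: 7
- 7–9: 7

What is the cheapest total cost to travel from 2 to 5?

Settle nodes by increasing distance from 2:
2: 0
7: 9  (via 2)
9: 10  (via 2)
5: 11  (via 2)
Shortest route: 2–5 = 11.

11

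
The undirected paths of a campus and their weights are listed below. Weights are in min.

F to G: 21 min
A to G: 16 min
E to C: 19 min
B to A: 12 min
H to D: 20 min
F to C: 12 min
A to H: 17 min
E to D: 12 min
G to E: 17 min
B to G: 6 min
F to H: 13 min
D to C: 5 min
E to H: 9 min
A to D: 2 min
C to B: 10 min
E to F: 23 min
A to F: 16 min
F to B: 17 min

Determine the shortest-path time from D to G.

Compare a few routes:
D–C–B–G: 5+10+6 = 21
D–A–B–G: 2+12+6 = 20
D–E–G: 12+17 = 29
D–A–G: 2+16 = 18
Cheapest is D–A–G at 18 min.

18 min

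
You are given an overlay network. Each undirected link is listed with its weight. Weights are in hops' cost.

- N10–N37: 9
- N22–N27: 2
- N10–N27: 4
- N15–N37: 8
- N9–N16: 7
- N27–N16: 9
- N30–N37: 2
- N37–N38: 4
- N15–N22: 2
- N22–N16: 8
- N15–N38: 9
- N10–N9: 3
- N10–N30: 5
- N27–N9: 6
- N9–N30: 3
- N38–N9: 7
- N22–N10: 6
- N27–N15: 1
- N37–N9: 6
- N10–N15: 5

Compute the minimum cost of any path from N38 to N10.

Candidate routes:
N38 → N9 → N10: 7+3 = 10
N38 → N37 → N9 → N10: 4+6+3 = 13
N38 → N37 → N30 → N9 → N10: 4+2+3+3 = 12
N38 → N37 → N30 → N10: 4+2+5 = 11
The minimum is 10 hops' cost via N38 → N9 → N10.

10 hops' cost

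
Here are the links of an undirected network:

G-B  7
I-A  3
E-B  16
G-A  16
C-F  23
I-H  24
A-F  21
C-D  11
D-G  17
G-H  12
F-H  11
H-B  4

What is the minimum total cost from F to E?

Settle nodes by increasing distance from F:
F: 0
H: 11  (via F)
B: 15  (via H)
A: 21  (via F)
G: 22  (via B)
C: 23  (via F)
I: 24  (via A)
E: 31  (via B)
Shortest route: F–H–B–E = 31.

31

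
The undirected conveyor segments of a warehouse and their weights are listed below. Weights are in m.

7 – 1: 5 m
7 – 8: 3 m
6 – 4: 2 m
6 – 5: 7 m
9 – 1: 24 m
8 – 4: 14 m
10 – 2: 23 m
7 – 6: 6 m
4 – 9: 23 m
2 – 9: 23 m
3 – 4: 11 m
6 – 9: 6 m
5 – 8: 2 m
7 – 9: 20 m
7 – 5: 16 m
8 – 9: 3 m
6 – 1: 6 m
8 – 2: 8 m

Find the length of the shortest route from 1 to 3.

19 m

Shortest distances from 1:
1: 0
7: 5  (via 1)
6: 6  (via 1)
4: 8  (via 6)
8: 8  (via 7)
5: 10  (via 8)
9: 11  (via 8)
2: 16  (via 8)
3: 19  (via 4)
Shortest route: 1–6–4–3 = 19 m.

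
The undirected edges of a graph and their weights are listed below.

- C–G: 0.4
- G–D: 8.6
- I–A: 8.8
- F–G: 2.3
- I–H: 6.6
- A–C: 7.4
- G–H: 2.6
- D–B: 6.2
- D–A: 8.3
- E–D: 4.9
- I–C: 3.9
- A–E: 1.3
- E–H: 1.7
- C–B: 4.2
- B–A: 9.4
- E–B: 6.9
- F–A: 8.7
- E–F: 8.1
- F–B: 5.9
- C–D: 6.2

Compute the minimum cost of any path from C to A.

Enumerating some paths:
C–G–F–E–A: 0.4+2.3+8.1+1.3 = 12.1
C–G–H–E–A: 0.4+2.6+1.7+1.3 = 6
C–G–F–A: 0.4+2.3+8.7 = 11.4
C–A: 7.4 = 7.4
Cheapest is C–G–H–E–A at 6.

6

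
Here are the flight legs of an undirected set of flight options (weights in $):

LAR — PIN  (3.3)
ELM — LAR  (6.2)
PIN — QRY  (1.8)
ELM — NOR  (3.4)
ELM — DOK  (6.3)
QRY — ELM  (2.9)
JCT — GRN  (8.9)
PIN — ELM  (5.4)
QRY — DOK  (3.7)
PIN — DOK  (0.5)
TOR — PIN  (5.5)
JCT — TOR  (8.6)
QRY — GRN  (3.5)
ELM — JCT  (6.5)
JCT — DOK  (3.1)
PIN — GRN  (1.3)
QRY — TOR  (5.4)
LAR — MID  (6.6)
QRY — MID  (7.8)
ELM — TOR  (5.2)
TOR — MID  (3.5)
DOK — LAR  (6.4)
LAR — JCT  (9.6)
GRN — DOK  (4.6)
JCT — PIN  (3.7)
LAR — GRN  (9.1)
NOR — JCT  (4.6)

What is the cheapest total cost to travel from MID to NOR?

Running Dijkstra from MID:
MID: 0
TOR: 3.5  (via MID)
LAR: 6.6  (via MID)
QRY: 7.8  (via MID)
ELM: 8.7  (via TOR)
PIN: 9  (via TOR)
DOK: 9.5  (via PIN)
GRN: 10.3  (via PIN)
NOR: 12.1  (via ELM)
Shortest route: MID → TOR → ELM → NOR = $12.1.

$12.1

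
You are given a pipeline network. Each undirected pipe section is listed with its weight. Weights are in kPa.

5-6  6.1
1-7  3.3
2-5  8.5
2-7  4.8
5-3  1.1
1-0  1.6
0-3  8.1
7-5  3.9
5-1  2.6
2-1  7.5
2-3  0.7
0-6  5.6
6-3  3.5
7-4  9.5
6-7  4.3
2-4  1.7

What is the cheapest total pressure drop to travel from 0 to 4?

7.7 kPa

Settle nodes by increasing distance from 0:
0: 0
1: 1.6  (via 0)
5: 4.2  (via 1)
7: 4.9  (via 1)
3: 5.3  (via 5)
6: 5.6  (via 0)
2: 6  (via 3)
4: 7.7  (via 2)
Shortest route: 0 → 1 → 5 → 3 → 2 → 4 = 7.7 kPa.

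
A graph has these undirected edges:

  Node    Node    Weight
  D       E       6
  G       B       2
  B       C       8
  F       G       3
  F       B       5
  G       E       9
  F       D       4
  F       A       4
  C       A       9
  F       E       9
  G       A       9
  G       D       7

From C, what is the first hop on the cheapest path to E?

B

Candidate routes:
C–B–G–F–E: 8+2+3+9 = 22
C–B–G–E: 8+2+9 = 19
The minimum is 19 via C–B–G–E.
So from C the first move is to B.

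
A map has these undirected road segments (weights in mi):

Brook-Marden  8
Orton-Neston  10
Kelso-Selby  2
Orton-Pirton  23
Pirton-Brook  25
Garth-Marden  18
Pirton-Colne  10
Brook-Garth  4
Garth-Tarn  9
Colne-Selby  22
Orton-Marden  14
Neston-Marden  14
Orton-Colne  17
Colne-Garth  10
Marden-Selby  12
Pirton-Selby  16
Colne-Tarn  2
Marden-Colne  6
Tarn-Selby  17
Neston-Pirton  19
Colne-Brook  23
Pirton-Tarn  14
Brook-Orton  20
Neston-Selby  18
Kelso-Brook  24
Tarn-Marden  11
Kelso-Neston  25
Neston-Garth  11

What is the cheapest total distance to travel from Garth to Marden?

12 mi

Running Dijkstra from Garth:
Garth: 0
Brook: 4  (via Garth)
Tarn: 9  (via Garth)
Colne: 10  (via Garth)
Neston: 11  (via Garth)
Marden: 12  (via Brook)
Shortest route: Garth–Brook–Marden = 12 mi.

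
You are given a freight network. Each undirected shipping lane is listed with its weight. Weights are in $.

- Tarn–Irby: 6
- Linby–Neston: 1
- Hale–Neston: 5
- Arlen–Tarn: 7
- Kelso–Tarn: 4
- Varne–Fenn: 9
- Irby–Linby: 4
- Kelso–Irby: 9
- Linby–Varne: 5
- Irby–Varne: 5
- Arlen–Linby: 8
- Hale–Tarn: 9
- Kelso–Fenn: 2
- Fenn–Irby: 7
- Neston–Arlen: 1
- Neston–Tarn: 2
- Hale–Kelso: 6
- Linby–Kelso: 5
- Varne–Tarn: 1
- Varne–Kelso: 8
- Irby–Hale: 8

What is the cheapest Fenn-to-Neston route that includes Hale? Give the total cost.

$13

Best Fenn to Hale: Fenn–Kelso–Hale costing 8
Best Hale to Neston: Hale–Neston costing 5
Total via Hale: 8 + 5 = $13.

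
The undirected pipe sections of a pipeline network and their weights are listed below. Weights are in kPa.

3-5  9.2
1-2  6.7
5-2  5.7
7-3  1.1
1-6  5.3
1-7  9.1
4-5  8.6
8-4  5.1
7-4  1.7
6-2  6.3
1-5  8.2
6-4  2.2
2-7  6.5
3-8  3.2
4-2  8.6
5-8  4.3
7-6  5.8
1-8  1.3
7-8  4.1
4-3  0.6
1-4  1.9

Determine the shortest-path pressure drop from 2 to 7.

6.5 kPa

Compare a few routes:
2 → 6 → 4 → 7: 6.3+2.2+1.7 = 10.2
2 → 7: 6.5 = 6.5
Cheapest is 2 → 7 at 6.5 kPa.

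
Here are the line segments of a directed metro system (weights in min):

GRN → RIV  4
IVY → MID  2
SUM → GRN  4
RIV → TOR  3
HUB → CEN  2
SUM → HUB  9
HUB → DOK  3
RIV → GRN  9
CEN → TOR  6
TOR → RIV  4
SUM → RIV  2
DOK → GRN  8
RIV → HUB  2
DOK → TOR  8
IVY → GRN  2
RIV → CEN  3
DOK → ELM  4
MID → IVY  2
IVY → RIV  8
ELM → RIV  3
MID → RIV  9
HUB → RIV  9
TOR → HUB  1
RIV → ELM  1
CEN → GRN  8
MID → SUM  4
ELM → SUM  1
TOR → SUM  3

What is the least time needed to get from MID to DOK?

11 min

Settle nodes by increasing distance from MID:
MID: 0
IVY: 2  (via MID)
SUM: 4  (via MID)
GRN: 4  (via IVY)
RIV: 6  (via SUM)
ELM: 7  (via RIV)
HUB: 8  (via RIV)
CEN: 9  (via RIV)
TOR: 9  (via RIV)
DOK: 11  (via HUB)
Shortest route: MID → SUM → RIV → HUB → DOK = 11 min.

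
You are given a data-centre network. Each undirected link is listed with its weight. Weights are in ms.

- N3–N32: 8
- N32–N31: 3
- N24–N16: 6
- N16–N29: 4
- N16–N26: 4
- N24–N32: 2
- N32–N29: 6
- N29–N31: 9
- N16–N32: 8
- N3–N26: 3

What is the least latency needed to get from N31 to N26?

Compare a few routes:
N31 - N32 - N24 - N16 - N26: 3+2+6+4 = 15
N31 - N32 - N3 - N26: 3+8+3 = 14
The minimum is 14 ms via N31 - N32 - N3 - N26.

14 ms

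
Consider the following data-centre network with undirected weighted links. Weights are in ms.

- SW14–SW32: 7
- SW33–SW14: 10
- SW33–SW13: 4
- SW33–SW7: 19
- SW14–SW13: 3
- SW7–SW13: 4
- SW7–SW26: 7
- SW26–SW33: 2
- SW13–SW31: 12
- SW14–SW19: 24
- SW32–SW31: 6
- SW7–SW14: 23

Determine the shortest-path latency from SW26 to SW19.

Enumerating some paths:
SW26–SW7–SW13–SW14–SW19: 7+4+3+24 = 38
SW26–SW33–SW14–SW19: 2+10+24 = 36
SW26–SW33–SW13–SW14–SW19: 2+4+3+24 = 33
SW26–SW7–SW13–SW33–SW14–SW19: 7+4+4+10+24 = 49
The minimum is 33 ms via SW26–SW33–SW13–SW14–SW19.

33 ms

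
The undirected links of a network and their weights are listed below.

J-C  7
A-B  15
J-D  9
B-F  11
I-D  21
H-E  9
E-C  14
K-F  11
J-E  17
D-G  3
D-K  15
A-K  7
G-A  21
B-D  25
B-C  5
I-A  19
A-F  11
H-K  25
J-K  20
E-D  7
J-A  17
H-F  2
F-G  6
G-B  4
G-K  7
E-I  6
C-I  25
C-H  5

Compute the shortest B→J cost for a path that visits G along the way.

Shortest B→G: B–G = 4
Shortest G→J: G–D–J = 12
Total via G: 4 + 12 = 16.

16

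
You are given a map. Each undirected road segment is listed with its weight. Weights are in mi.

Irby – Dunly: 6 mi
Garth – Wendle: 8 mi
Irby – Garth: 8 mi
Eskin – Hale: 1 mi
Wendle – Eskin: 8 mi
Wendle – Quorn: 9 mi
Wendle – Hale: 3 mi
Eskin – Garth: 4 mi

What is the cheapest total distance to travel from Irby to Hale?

Settle nodes by increasing distance from Irby:
Irby: 0
Dunly: 6  (via Irby)
Garth: 8  (via Irby)
Eskin: 12  (via Garth)
Hale: 13  (via Eskin)
Shortest route: Irby–Garth–Eskin–Hale = 13 mi.

13 mi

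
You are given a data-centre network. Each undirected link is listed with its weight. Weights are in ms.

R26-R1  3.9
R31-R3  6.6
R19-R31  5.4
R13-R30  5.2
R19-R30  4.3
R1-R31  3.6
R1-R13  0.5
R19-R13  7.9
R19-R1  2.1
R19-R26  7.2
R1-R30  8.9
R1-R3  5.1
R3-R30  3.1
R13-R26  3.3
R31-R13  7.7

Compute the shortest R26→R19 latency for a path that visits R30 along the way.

12.8 ms

Shortest R26→R30: R26 → R13 → R30 = 8.5
Shortest R30→R19: R30 → R19 = 4.3
Total via R30: 8.5 + 4.3 = 12.8 ms.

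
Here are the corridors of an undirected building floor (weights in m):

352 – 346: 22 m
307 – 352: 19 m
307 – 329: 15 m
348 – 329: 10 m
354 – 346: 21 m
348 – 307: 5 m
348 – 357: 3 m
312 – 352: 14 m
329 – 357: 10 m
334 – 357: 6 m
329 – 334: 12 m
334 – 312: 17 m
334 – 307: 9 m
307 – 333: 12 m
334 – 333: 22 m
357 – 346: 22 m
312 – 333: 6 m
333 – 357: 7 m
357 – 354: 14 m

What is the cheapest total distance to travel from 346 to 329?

Compare a few routes:
346–357–329: 22+10 = 32
346–357–348–329: 22+3+10 = 35
346–357–334–329: 22+6+12 = 40
The minimum is 32 m via 346–357–329.

32 m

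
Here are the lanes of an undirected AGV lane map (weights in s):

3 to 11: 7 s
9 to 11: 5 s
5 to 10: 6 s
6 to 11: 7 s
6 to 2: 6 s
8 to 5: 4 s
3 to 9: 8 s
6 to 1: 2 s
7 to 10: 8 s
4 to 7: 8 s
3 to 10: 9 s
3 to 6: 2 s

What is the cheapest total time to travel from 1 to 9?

Running Dijkstra from 1:
1: 0
6: 2  (via 1)
3: 4  (via 6)
2: 8  (via 6)
11: 9  (via 6)
9: 12  (via 3)
Shortest route: 1 → 6 → 3 → 9 = 12 s.

12 s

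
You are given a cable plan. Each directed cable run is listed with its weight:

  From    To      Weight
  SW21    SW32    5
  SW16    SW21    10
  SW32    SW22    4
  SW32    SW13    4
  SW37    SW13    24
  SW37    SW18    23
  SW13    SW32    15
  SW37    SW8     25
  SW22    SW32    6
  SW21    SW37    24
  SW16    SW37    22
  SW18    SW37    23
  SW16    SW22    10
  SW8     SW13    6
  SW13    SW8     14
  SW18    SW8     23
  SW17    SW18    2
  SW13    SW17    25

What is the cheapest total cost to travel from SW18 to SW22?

Compare a few routes:
SW18 → SW8 → SW13 → SW32 → SW22: 23+6+15+4 = 48
SW18 → SW37 → SW13 → SW32 → SW22: 23+24+15+4 = 66
The minimum is 48 via SW18 → SW8 → SW13 → SW32 → SW22.

48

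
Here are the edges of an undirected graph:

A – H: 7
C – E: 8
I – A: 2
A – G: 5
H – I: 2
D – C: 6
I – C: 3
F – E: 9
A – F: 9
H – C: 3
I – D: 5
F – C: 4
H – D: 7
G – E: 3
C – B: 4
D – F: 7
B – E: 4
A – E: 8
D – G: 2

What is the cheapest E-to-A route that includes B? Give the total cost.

Shortest E→B: E–B = 4
Best B to A: B–C–I–A costing 9
Total via B: 4 + 9 = 13.

13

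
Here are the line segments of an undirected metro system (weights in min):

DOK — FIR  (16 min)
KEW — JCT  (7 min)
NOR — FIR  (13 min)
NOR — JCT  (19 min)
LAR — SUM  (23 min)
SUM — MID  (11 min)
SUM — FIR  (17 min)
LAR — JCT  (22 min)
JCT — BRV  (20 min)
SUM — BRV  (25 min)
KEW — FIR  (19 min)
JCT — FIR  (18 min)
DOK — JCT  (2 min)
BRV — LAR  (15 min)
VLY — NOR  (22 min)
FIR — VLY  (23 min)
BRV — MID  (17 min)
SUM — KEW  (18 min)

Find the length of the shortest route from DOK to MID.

Settle nodes by increasing distance from DOK:
DOK: 0
JCT: 2  (via DOK)
KEW: 9  (via JCT)
FIR: 16  (via DOK)
NOR: 21  (via JCT)
BRV: 22  (via JCT)
LAR: 24  (via JCT)
SUM: 27  (via KEW)
MID: 38  (via SUM)
Shortest route: DOK → JCT → KEW → SUM → MID = 38 min.

38 min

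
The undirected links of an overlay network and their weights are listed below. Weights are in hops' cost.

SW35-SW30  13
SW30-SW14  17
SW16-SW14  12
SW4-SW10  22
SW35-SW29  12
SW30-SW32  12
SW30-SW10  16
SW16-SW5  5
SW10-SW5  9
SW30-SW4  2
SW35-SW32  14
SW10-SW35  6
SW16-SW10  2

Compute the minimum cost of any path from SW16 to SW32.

22 hops' cost

Enumerating some paths:
SW16 - SW5 - SW10 - SW35 - SW32: 5+9+6+14 = 34
SW16 - SW10 - SW35 - SW32: 2+6+14 = 22
SW16 - SW10 - SW35 - SW30 - SW32: 2+6+13+12 = 33
SW16 - SW10 - SW30 - SW32: 2+16+12 = 30
The minimum is 22 hops' cost via SW16 - SW10 - SW35 - SW32.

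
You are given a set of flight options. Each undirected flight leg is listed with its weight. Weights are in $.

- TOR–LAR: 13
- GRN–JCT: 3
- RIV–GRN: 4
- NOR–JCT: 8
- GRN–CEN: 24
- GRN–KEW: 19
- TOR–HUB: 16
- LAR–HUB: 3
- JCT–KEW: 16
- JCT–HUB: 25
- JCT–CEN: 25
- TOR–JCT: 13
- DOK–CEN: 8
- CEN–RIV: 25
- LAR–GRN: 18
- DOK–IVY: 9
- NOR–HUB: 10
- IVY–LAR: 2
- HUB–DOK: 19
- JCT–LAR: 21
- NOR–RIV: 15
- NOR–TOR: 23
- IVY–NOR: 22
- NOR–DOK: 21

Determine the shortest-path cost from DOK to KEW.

Compare a few routes:
DOK–NOR–JCT–KEW: 21+8+16 = 45
DOK–IVY–LAR–JCT–KEW: 9+2+21+16 = 48
Cheapest is DOK–NOR–JCT–KEW at $45.

$45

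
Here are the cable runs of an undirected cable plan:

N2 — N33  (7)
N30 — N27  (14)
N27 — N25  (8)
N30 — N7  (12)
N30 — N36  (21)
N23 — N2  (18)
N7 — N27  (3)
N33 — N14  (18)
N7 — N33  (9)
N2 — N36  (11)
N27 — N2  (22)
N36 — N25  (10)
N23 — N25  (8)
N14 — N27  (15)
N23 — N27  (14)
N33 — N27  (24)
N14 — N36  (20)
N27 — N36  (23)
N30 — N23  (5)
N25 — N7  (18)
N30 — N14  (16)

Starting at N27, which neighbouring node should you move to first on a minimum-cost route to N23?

Compare a few routes:
N27–N30–N23: 14+5 = 19
N27–N25–N23: 8+8 = 16
N27–N23: 14 = 14
The minimum is 14 via N27–N23.
So from N27 the first move is to N23.

N23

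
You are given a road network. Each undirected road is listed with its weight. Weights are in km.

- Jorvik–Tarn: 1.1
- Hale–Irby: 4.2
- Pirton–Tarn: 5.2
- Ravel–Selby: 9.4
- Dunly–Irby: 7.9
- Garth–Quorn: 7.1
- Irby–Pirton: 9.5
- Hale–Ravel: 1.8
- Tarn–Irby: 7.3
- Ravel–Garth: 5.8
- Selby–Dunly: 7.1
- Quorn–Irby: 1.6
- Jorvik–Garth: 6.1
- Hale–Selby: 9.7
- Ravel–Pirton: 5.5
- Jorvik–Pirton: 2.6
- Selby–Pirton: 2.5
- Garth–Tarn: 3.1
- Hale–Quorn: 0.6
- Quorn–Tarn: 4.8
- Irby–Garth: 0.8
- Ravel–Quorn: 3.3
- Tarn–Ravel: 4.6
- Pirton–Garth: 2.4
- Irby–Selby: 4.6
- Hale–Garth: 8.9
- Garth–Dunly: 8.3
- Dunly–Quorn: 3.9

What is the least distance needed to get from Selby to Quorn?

Compare a few routes:
Selby - Irby - Hale - Quorn: 4.6+4.2+0.6 = 9.4
Selby - Irby - Quorn: 4.6+1.6 = 6.2
Selby - Pirton - Garth - Irby - Quorn: 2.5+2.4+0.8+1.6 = 7.3
Cheapest is Selby - Irby - Quorn at 6.2 km.

6.2 km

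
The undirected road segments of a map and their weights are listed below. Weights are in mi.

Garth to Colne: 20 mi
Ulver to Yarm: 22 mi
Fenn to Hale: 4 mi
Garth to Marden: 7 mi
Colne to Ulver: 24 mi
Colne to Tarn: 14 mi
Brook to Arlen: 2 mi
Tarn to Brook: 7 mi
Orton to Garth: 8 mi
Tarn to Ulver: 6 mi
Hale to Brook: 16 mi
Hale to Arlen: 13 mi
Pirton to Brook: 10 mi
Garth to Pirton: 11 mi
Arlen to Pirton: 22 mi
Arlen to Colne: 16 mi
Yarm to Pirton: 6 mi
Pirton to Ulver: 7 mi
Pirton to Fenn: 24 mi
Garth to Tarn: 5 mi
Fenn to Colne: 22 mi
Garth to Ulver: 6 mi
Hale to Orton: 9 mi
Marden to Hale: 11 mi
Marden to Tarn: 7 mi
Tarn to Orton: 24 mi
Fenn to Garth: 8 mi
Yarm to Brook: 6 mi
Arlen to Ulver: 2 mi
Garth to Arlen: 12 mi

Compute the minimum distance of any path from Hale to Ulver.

Shortest distances from Hale:
Hale: 0
Fenn: 4  (via Hale)
Orton: 9  (via Hale)
Marden: 11  (via Hale)
Garth: 12  (via Fenn)
Arlen: 13  (via Hale)
Brook: 15  (via Arlen)
Ulver: 15  (via Arlen)
Shortest route: Hale → Arlen → Ulver = 15 mi.

15 mi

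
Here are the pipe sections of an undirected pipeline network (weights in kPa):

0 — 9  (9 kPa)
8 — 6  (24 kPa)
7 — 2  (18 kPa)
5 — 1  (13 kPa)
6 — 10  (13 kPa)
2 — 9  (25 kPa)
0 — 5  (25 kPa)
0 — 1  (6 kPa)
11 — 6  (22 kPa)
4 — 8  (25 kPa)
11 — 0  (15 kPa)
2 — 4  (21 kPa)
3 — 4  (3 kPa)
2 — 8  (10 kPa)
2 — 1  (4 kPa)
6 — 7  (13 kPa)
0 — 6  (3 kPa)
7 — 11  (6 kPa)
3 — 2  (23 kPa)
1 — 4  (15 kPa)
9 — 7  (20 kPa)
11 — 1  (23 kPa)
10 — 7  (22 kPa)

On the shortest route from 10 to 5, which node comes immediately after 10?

6

Compare a few routes:
10–6–0–1–5: 13+3+6+13 = 35
10–7–2–1–5: 22+18+4+13 = 57
10–6–0–5: 13+3+25 = 41
Cheapest is 10–6–0–1–5 at 35 kPa.
So from 10 the first move is to 6.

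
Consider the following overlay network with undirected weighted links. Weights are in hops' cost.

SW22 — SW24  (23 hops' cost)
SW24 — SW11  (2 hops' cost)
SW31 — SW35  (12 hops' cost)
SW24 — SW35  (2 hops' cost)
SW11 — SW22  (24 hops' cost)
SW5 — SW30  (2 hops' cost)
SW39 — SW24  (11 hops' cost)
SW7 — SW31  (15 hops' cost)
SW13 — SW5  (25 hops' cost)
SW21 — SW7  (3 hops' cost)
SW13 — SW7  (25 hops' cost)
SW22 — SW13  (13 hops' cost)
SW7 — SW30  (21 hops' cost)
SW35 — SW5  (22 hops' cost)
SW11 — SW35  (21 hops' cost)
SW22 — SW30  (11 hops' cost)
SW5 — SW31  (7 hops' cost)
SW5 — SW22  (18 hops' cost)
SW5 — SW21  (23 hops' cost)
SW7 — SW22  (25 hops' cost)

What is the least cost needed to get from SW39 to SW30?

Settle nodes by increasing distance from SW39:
SW39: 0
SW24: 11  (via SW39)
SW11: 13  (via SW24)
SW35: 13  (via SW24)
SW31: 25  (via SW35)
SW5: 32  (via SW31)
SW30: 34  (via SW5)
Shortest route: SW39 → SW24 → SW35 → SW31 → SW5 → SW30 = 34 hops' cost.

34 hops' cost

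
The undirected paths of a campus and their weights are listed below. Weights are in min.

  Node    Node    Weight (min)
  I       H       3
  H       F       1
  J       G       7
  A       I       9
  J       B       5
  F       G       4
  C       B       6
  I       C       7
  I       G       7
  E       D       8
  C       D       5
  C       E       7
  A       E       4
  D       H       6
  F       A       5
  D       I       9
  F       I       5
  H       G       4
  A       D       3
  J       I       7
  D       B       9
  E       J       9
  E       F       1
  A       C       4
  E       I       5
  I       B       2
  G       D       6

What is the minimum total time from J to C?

11 min

Shortest distances from J:
J: 0
B: 5  (via J)
G: 7  (via J)
I: 7  (via J)
E: 9  (via J)
F: 10  (via E)
H: 10  (via I)
C: 11  (via B)
Shortest route: J–B–C = 11 min.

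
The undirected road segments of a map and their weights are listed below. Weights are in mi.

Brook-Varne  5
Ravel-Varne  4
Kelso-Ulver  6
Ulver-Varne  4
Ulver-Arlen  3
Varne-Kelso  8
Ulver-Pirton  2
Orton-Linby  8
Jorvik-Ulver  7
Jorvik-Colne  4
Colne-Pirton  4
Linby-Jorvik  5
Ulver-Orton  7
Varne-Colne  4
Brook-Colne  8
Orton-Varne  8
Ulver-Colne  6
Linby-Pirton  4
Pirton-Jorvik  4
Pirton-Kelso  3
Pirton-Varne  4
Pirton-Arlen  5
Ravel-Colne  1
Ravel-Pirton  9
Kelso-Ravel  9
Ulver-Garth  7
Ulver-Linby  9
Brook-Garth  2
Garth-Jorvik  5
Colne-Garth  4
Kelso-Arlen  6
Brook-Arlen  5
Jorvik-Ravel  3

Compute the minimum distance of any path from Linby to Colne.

8 mi

Running Dijkstra from Linby:
Linby: 0
Pirton: 4  (via Linby)
Jorvik: 5  (via Linby)
Ulver: 6  (via Pirton)
Kelso: 7  (via Pirton)
Colne: 8  (via Pirton)
Shortest route: Linby–Pirton–Colne = 8 mi.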